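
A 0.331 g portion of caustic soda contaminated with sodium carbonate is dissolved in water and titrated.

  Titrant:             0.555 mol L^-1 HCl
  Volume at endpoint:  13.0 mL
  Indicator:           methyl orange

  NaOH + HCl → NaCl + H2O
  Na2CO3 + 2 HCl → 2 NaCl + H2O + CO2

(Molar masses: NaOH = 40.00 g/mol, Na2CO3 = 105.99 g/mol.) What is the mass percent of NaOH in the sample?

n(HCl) = 0.0130 × 0.555 = 7.22 × 10^-3 mol
Let x = n(NaOH), y = n(Na2CO3).
Titrant: 1x + 2y = 7.22 × 10^-3;  mass: 40.00x + 105.99y = 0.331
Solving, x = 3.95 × 10^-3 mol, y = 1.63 × 10^-3 mol
mass of NaOH = 3.95 × 10^-3 × 40.00 = 0.158 g
% NaOH = 0.158 / 0.331 × 100 = 47.8 %

47.8 %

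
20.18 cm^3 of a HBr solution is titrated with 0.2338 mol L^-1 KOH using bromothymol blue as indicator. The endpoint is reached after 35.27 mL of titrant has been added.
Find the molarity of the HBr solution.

0.4086 mol/L

HBr + KOH → KBr + H2O
n(KOH) = 0.03527 L × 0.2338 mol/L = 8.246 × 10^-3 mol
n(HBr) = 8.246 × 10^-3 mol (1:1 mole ratio)
[HBr] = 8.246 × 10^-3 mol / 0.02018 L = 0.4086 mol/L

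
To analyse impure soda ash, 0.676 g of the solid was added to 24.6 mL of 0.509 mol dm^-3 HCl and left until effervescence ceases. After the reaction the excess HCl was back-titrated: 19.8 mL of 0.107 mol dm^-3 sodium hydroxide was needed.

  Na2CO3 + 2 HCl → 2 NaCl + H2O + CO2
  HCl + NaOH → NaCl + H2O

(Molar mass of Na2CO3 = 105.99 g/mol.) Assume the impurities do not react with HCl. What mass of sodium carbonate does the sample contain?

n(HCl) added = 0.0246 × 0.509 = 0.0125 mol
n(NaOH) used in back-titration = 0.0198 × 0.107 = 2.12 × 10^-3 mol
n(HCl) left over = 2.12 × 10^-3 mol (1:1 ratio)
n(HCl) consumed by analyte = 0.0125 − 2.12 × 10^-3 = 0.0104 mol
From the 1:2 ratio, n(Na2CO3) = 1/2 × 0.0104 = 5.20 × 10^-3 mol
mass of Na2CO3 = 5.20 × 10^-3 × 105.99 = 0.551 g

0.551 g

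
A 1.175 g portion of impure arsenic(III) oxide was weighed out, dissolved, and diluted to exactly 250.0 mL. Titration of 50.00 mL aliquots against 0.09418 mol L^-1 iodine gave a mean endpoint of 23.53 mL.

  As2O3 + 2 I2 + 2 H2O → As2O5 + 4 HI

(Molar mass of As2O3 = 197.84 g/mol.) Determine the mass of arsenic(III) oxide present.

1.096 g

n(I2) per titration = 0.02353 × 0.09418 = 2.216 × 10^-3 mol
From the 1:2 ratio, n(As2O3) in each aliquot = 1/2 × 2.216 × 10^-3 = 1.108 × 10^-3 mol
n(As2O3) in the whole flask = 1.108 × 10^-3 × 250.0/50.00 = 5.540 × 10^-3 mol
mass of As2O3 = 5.540 × 10^-3 × 197.84 = 1.096 g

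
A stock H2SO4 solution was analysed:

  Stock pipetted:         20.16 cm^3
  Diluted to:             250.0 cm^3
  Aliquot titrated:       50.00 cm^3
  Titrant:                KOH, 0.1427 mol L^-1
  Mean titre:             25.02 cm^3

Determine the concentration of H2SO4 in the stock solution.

H2SO4 + 2 KOH → K2SO4 + 2 H2O
n(KOH) = 0.02502 × 0.1427 = 3.570 × 10^-3 mol
From the 1:2 ratio, n(H2SO4) in the aliquot = 1/2 × 3.570 × 10^-3 = 1.785 × 10^-3 mol
[H2SO4]_dilute = 1.785 × 10^-3 / 0.05000 = 0.03570 mol/L
Dilution factor = 250.0 / 20.16 = 12.40
[H2SO4]_stock = 0.03570 × 12.40 = 0.4428 mol/L

0.4428 mol/L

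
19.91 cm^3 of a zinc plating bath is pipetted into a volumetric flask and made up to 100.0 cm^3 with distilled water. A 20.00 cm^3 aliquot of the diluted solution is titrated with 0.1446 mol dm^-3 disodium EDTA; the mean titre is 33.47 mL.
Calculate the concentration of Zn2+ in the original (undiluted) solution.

1.215 mol/L

Zn^2+ + EDTA^4- → [Zn(EDTA)]^2-
n(EDTA) = 0.03347 × 0.1446 = 4.840 × 10^-3 mol
n(Zn2+) in the aliquot = 4.840 × 10^-3 mol (1:1 ratio)
[Zn2+]_dilute = 4.840 × 10^-3 / 0.02000 = 0.2420 mol/L
Dilution factor = 100.0 / 19.91 = 5.023
[Zn2+]_stock = 0.2420 × 5.023 = 1.215 mol/L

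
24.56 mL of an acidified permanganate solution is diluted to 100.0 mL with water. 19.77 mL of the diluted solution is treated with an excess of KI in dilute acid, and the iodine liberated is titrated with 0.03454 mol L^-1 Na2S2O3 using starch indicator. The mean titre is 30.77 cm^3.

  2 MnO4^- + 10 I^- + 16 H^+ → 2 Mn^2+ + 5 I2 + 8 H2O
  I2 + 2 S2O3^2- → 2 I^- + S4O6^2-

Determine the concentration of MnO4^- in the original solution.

0.04378 mol/L

n(S2O3^2-) = 0.03077 × 0.03454 = 1.063 × 10^-3 mol
n(I2) = n(S2O3^2-)/2 = 5.314 × 10^-4 mol
From the 2:5 ratio, n(MnO4^-) in the aliquot = 2/5 × 5.314 × 10^-4 = 2.126 × 10^-4 mol
[MnO4^-]_dilute = 2.126 × 10^-4 / 0.01977 = 0.01075 mol/L
[MnO4^-]_original = 0.01075 × 100.0/24.56 = 0.04378 mol/L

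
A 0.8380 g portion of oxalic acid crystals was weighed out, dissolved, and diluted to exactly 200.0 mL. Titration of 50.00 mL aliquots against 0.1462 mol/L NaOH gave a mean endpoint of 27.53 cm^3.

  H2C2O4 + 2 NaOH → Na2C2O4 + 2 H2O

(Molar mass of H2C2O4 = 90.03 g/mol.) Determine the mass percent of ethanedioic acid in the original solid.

86.48 %

n(NaOH) per titration = 0.02753 × 0.1462 = 4.025 × 10^-3 mol
From the 1:2 ratio, n(H2C2O4) in each aliquot = 1/2 × 4.025 × 10^-3 = 2.012 × 10^-3 mol
n(H2C2O4) in the whole flask = 2.012 × 10^-3 × 200.0/50.00 = 8.050 × 10^-3 mol
mass of H2C2O4 = 8.050 × 10^-3 × 90.03 = 0.7247 g
% H2C2O4 = 0.7247 / 0.8380 × 100 = 86.48 %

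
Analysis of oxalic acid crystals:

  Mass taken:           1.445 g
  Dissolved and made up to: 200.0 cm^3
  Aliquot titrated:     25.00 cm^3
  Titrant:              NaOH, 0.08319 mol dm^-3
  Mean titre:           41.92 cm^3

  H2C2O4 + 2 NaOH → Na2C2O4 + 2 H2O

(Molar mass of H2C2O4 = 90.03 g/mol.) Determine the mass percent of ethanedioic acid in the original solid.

86.91 %

n(NaOH) per titration = 0.04192 × 0.08319 = 3.487 × 10^-3 mol
From the 1:2 ratio, n(H2C2O4) in each aliquot = 1/2 × 3.487 × 10^-3 = 1.744 × 10^-3 mol
n(H2C2O4) in the whole flask = 1.744 × 10^-3 × 200.0/25.00 = 0.01395 mol
mass of H2C2O4 = 0.01395 × 90.03 = 1.256 g
% H2C2O4 = 1.256 / 1.445 × 100 = 86.91 %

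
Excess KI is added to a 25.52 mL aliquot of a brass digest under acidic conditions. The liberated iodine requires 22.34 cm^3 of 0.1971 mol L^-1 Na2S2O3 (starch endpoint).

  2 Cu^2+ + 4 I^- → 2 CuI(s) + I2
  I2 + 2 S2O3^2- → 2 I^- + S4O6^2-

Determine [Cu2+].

0.1725 mol/L

n(S2O3^2-) = 0.02234 × 0.1971 = 4.403 × 10^-3 mol
n(I2) = n(S2O3^2-)/2 = 2.202 × 10^-3 mol
From the 2:1 ratio, n(Cu2+) in the aliquot = 2/1 × 2.202 × 10^-3 = 4.403 × 10^-3 mol
[Cu2+] = 4.403 × 10^-3 / 0.02552 = 0.1725 mol/L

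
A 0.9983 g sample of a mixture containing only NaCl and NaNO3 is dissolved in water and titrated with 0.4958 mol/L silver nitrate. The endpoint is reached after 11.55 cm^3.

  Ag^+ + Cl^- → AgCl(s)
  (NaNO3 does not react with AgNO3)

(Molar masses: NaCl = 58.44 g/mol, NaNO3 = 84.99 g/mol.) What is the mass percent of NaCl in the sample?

33.52 %

n(AgNO3) = 0.01155 × 0.4958 = 5.726 × 10^-3 mol
Let x = n(NaCl), y = n(NaNO3).
Titrant: 1x = 5.726 × 10^-3;  mass: 58.44x + 84.99y = 0.9983
Solving, x = 5.726 × 10^-3 mol, y = 7.808 × 10^-3 mol
mass of NaCl = 5.726 × 10^-3 × 58.44 = 0.3347 g
% NaCl = 0.3347 / 0.9983 × 100 = 33.52 %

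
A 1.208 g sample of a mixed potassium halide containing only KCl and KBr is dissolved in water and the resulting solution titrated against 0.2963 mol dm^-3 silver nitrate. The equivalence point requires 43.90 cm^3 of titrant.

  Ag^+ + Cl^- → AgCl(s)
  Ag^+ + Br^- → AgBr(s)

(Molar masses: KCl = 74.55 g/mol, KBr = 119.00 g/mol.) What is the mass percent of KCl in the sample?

n(AgNO3) = 0.04390 × 0.2963 = 0.01301 mol
Let x = n(KCl), y = n(KBr).
Titrant: 1x + 1y = 0.01301;  mass: 74.55x + 119.00y = 1.208
Solving, x = 7.647 × 10^-3 mol, y = 5.361 × 10^-3 mol
mass of KCl = 7.647 × 10^-3 × 74.55 = 0.5701 g
% KCl = 0.5701 / 1.208 × 100 = 47.19 %

47.19 %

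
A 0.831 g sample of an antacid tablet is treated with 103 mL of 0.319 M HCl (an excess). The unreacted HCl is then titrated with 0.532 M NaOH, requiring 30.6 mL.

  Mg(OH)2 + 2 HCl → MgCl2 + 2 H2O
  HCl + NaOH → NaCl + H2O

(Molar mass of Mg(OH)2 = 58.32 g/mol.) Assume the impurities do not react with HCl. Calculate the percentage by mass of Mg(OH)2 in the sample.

58.2 %

n(HCl) added = 0.103 × 0.319 = 0.0329 mol
n(NaOH) used in back-titration = 0.0306 × 0.532 = 0.0163 mol
n(HCl) left over = 0.0163 mol (1:1 ratio)
n(HCl) consumed by analyte = 0.0329 − 0.0163 = 0.0166 mol
From the 1:2 ratio, n(Mg(OH)2) = 1/2 × 0.0166 = 8.29 × 10^-3 mol
mass of Mg(OH)2 = 8.29 × 10^-3 × 58.32 = 0.483 g
% Mg(OH)2 = 0.483 / 0.831 × 100 = 58.2 %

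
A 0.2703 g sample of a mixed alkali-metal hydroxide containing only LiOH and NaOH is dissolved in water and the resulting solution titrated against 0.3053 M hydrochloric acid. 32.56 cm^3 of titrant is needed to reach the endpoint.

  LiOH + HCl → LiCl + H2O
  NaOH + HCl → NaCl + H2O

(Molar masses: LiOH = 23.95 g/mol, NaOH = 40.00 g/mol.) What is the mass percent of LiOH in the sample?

n(HCl) = 0.03256 × 0.3053 = 9.941 × 10^-3 mol
Let x = n(LiOH), y = n(NaOH).
Titrant: 1x + 1y = 9.941 × 10^-3;  mass: 23.95x + 40.00y = 0.2703
Solving, x = 7.933 × 10^-3 mol, y = 2.008 × 10^-3 mol
mass of LiOH = 7.933 × 10^-3 × 23.95 = 0.1900 g
% LiOH = 0.1900 / 0.2703 × 100 = 70.29 %

70.29 %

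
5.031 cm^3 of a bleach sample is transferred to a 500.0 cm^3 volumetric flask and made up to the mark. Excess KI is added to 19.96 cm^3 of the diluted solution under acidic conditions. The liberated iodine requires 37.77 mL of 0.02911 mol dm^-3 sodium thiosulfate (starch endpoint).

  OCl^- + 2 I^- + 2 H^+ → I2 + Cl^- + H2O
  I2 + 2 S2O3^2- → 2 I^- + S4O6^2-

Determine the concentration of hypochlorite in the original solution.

2.737 mol/L

n(S2O3^2-) = 0.03777 × 0.02911 = 1.099 × 10^-3 mol
n(I2) = n(S2O3^2-)/2 = 5.497 × 10^-4 mol
n(OCl^-) in the aliquot = 5.497 × 10^-4 mol (1:1 ratio)
[OCl^-]_dilute = 5.497 × 10^-4 / 0.01996 = 0.02754 mol/L
[OCl^-]_original = 0.02754 × 500.0/5.031 = 2.737 mol/L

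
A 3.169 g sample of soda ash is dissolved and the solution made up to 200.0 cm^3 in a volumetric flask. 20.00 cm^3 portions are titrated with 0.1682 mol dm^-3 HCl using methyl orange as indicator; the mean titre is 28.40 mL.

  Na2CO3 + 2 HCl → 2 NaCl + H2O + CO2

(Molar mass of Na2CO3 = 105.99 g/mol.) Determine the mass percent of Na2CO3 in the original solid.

n(HCl) per titration = 0.02840 × 0.1682 = 4.777 × 10^-3 mol
From the 1:2 ratio, n(Na2CO3) in each aliquot = 1/2 × 4.777 × 10^-3 = 2.388 × 10^-3 mol
n(Na2CO3) in the whole flask = 2.388 × 10^-3 × 200.0/20.00 = 0.02388 mol
mass of Na2CO3 = 0.02388 × 105.99 = 2.532 g
% Na2CO3 = 2.532 / 3.169 × 100 = 79.88 %

79.88 %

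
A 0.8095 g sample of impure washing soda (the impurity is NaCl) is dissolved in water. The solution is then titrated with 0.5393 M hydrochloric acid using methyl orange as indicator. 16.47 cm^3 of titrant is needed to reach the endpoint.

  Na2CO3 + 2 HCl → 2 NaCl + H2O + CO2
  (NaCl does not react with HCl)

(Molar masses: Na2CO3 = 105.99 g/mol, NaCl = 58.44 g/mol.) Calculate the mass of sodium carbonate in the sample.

n(HCl) = 0.01647 × 0.5393 = 8.882 × 10^-3 mol
Let x = n(Na2CO3), y = n(NaCl).
Titrant: 2x = 8.882 × 10^-3;  mass: 105.99x + 58.44y = 0.8095
Solving, x = 4.441 × 10^-3 mol, y = 5.797 × 10^-3 mol
mass of Na2CO3 = 4.441 × 10^-3 × 105.99 = 0.4707 g

0.4707 g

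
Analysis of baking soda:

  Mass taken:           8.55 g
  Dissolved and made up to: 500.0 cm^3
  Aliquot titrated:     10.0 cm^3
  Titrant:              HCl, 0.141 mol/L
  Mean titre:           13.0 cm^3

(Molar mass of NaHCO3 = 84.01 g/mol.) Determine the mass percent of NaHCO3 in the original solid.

NaHCO3 + HCl → NaCl + H2O + CO2
n(HCl) per titration = 0.0130 × 0.141 = 1.83 × 10^-3 mol
n(NaHCO3) in each aliquot = 1.83 × 10^-3 mol (1:1 ratio)
n(NaHCO3) in the whole flask = 1.83 × 10^-3 × 500.0/10.0 = 0.0916 mol
mass of NaHCO3 = 0.0916 × 84.01 = 7.70 g
% NaHCO3 = 7.70 / 8.55 × 100 = 90.1 %

90.1 %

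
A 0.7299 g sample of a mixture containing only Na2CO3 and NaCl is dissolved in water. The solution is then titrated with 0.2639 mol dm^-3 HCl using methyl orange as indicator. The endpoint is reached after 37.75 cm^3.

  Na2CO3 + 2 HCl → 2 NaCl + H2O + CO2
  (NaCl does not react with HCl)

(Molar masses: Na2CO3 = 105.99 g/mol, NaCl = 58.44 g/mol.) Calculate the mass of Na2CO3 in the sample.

0.5279 g

n(HCl) = 0.03775 × 0.2639 = 9.962 × 10^-3 mol
Let x = n(Na2CO3), y = n(NaCl).
Titrant: 2x = 9.962 × 10^-3;  mass: 105.99x + 58.44y = 0.7299
Solving, x = 4.981 × 10^-3 mol, y = 3.456 × 10^-3 mol
mass of Na2CO3 = 4.981 × 10^-3 × 105.99 = 0.5279 g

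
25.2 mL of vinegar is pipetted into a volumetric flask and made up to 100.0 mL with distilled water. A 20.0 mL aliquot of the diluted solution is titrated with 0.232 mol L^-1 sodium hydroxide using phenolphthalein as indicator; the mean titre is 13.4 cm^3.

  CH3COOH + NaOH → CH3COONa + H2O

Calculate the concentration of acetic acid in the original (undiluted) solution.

0.617 mol/L

n(NaOH) = 0.0134 × 0.232 = 3.11 × 10^-3 mol
n(CH3COOH) in the aliquot = 3.11 × 10^-3 mol (1:1 ratio)
[CH3COOH]_dilute = 3.11 × 10^-3 / 0.0200 = 0.155 mol/L
Dilution factor = 100.0 / 25.2 = 3.968
[CH3COOH]_stock = 0.155 × 3.968 = 0.617 mol/L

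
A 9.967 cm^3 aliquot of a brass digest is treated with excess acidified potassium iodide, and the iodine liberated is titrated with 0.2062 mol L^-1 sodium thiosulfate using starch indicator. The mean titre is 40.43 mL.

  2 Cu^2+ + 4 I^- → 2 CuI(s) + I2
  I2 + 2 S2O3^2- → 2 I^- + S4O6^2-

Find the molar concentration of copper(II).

n(S2O3^2-) = 0.04043 × 0.2062 = 8.337 × 10^-3 mol
n(I2) = n(S2O3^2-)/2 = 4.168 × 10^-3 mol
From the 2:1 ratio, n(Cu2+) in the aliquot = 2/1 × 4.168 × 10^-3 = 8.337 × 10^-3 mol
[Cu2+] = 8.337 × 10^-3 / 0.009967 = 0.8364 mol/L

0.8364 mol/L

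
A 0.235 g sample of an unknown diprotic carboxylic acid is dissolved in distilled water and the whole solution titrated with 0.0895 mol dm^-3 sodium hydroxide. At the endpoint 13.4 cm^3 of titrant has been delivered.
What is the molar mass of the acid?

n(NaOH) = 0.0134 L × 0.0895 mol/L = 1.20 × 10^-3 mol
From the 1:2 ratio, n(H2A) = 1/2 × 1.20 × 10^-3 = 6.00 × 10^-4 mol
M = m / n = 0.235 g / 6.00 × 10^-4 mol = 392 g/mol

392 g/mol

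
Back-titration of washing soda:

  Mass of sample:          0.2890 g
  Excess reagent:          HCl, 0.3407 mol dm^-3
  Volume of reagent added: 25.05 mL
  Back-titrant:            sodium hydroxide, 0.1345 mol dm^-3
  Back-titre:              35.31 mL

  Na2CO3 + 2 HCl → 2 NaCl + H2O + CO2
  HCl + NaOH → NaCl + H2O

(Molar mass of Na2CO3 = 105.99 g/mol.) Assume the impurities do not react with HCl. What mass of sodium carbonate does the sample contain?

0.2006 g

n(HCl) added = 0.02505 × 0.3407 = 8.535 × 10^-3 mol
n(NaOH) used in back-titration = 0.03531 × 0.1345 = 4.749 × 10^-3 mol
n(HCl) left over = 4.749 × 10^-3 mol (1:1 ratio)
n(HCl) consumed by analyte = 8.535 × 10^-3 − 4.749 × 10^-3 = 3.785 × 10^-3 mol
From the 1:2 ratio, n(Na2CO3) = 1/2 × 3.785 × 10^-3 = 1.893 × 10^-3 mol
mass of Na2CO3 = 1.893 × 10^-3 × 105.99 = 0.2006 g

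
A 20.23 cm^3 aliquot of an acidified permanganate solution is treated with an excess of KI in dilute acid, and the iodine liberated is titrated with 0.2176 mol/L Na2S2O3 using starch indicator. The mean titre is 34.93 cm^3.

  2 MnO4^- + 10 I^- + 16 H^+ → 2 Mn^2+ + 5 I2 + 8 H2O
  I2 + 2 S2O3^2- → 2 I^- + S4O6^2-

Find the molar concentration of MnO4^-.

n(S2O3^2-) = 0.03493 × 0.2176 = 7.601 × 10^-3 mol
n(I2) = n(S2O3^2-)/2 = 3.800 × 10^-3 mol
From the 2:5 ratio, n(MnO4^-) in the aliquot = 2/5 × 3.800 × 10^-3 = 1.520 × 10^-3 mol
[MnO4^-] = 1.520 × 10^-3 / 0.02023 = 0.07514 mol/L

0.07514 mol/L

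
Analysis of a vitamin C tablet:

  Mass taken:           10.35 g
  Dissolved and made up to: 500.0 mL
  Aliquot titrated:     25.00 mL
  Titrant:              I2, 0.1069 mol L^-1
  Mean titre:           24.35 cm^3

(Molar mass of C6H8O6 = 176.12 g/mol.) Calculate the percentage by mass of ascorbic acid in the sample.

88.59 %

C6H8O6 + I2 → C6H6O6 + 2 HI
n(I2) per titration = 0.02435 × 0.1069 = 2.603 × 10^-3 mol
n(C6H8O6) in each aliquot = 2.603 × 10^-3 mol (1:1 ratio)
n(C6H8O6) in the whole flask = 2.603 × 10^-3 × 500.0/25.00 = 0.05206 mol
mass of C6H8O6 = 0.05206 × 176.12 = 9.169 g
% C6H8O6 = 9.169 / 10.35 × 100 = 88.59 %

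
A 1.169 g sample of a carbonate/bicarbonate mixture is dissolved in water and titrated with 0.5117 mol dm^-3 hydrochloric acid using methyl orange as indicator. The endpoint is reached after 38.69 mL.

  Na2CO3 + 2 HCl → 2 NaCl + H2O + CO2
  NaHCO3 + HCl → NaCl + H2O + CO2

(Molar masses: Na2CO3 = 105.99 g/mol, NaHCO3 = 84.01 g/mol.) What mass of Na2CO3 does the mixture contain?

0.8444 g

n(HCl) = 0.03869 × 0.5117 = 0.01980 mol
Let x = n(Na2CO3), y = n(NaHCO3).
Titrant: 2x + 1y = 0.01980;  mass: 105.99x + 84.01y = 1.169
Solving, x = 7.967 × 10^-3 mol, y = 3.863 × 10^-3 mol
mass of Na2CO3 = 7.967 × 10^-3 × 105.99 = 0.8444 g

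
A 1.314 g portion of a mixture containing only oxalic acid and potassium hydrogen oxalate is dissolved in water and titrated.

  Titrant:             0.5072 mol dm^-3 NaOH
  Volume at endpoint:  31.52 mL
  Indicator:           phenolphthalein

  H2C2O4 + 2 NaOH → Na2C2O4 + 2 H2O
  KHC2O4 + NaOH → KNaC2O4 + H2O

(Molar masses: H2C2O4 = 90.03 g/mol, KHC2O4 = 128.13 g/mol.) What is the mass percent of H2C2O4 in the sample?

n(NaOH) = 0.03152 × 0.5072 = 0.01599 mol
Let x = n(H2C2O4), y = n(KHC2O4).
Titrant: 2x + 1y = 0.01599;  mass: 90.03x + 128.13y = 1.314
Solving, x = 4.418 × 10^-3 mol, y = 7.151 × 10^-3 mol
mass of H2C2O4 = 4.418 × 10^-3 × 90.03 = 0.3978 g
% H2C2O4 = 0.3978 / 1.314 × 100 = 30.27 %

30.27 %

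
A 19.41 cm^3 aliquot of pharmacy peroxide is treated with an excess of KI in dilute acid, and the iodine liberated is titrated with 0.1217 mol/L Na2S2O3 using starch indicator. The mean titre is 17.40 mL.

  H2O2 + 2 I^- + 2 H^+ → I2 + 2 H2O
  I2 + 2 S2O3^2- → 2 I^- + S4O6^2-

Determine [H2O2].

0.05455 mol/L

n(S2O3^2-) = 0.01740 × 0.1217 = 2.118 × 10^-3 mol
n(I2) = n(S2O3^2-)/2 = 1.059 × 10^-3 mol
n(H2O2) in the aliquot = 1.059 × 10^-3 mol (1:1 ratio)
[H2O2] = 1.059 × 10^-3 / 0.01941 = 0.05455 mol/L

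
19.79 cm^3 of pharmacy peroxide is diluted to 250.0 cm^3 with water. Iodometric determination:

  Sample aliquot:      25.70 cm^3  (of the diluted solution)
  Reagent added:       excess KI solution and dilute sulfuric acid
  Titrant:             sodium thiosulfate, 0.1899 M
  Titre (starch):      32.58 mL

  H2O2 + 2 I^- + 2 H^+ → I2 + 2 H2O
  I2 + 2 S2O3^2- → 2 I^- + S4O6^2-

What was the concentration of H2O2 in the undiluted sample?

n(S2O3^2-) = 0.03258 × 0.1899 = 6.187 × 10^-3 mol
n(I2) = n(S2O3^2-)/2 = 3.093 × 10^-3 mol
n(H2O2) in the aliquot = 3.093 × 10^-3 mol (1:1 ratio)
[H2O2]_dilute = 3.093 × 10^-3 / 0.02570 = 0.1204 mol/L
[H2O2]_original = 0.1204 × 250.0/19.79 = 1.521 mol/L

1.521 M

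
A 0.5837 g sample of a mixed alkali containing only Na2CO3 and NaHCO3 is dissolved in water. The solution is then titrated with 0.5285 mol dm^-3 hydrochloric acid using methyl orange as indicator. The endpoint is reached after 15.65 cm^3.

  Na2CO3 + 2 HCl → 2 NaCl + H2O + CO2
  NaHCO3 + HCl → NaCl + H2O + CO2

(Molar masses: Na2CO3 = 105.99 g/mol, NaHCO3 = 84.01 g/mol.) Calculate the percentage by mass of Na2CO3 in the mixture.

n(HCl) = 0.01565 × 0.5285 = 8.271 × 10^-3 mol
Let x = n(Na2CO3), y = n(NaHCO3).
Titrant: 2x + 1y = 8.271 × 10^-3;  mass: 105.99x + 84.01y = 0.5837
Solving, x = 1.792 × 10^-3 mol, y = 4.687 × 10^-3 mol
mass of Na2CO3 = 1.792 × 10^-3 × 105.99 = 0.1899 g
% Na2CO3 = 0.1899 / 0.5837 × 100 = 32.54 %

32.54 %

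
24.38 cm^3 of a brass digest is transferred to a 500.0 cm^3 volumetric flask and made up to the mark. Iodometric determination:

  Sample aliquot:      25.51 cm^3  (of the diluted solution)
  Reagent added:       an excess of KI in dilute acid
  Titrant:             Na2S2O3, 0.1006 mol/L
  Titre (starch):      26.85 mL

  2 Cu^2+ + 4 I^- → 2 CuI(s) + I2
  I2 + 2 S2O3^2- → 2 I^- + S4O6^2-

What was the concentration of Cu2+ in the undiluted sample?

n(S2O3^2-) = 0.02685 × 0.1006 = 2.701 × 10^-3 mol
n(I2) = n(S2O3^2-)/2 = 1.351 × 10^-3 mol
From the 2:1 ratio, n(Cu2+) in the aliquot = 2/1 × 1.351 × 10^-3 = 2.701 × 10^-3 mol
[Cu2+]_dilute = 2.701 × 10^-3 / 0.02551 = 0.1059 mol/L
[Cu2+]_original = 0.1059 × 500.0/24.38 = 2.172 mol/L

2.172 mol/L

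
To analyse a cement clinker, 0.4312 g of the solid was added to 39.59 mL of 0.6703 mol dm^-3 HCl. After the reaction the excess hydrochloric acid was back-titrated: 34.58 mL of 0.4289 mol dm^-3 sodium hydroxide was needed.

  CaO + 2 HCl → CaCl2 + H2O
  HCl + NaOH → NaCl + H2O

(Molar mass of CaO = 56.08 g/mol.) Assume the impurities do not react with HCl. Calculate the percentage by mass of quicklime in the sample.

76.12 %

n(HCl) added = 0.03959 × 0.6703 = 0.02654 mol
n(NaOH) used in back-titration = 0.03458 × 0.4289 = 0.01483 mol
n(HCl) left over = 0.01483 mol (1:1 ratio)
n(HCl) consumed by analyte = 0.02654 − 0.01483 = 0.01171 mol
From the 1:2 ratio, n(CaO) = 1/2 × 0.01171 = 5.853 × 10^-3 mol
mass of CaO = 5.853 × 10^-3 × 56.08 = 0.3282 g
% CaO = 0.3282 / 0.4312 × 100 = 76.12 %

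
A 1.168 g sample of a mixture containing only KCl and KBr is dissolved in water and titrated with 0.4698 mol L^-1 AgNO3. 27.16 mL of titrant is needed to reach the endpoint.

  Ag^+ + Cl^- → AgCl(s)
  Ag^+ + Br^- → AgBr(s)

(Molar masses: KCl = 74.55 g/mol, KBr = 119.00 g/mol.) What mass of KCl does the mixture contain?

0.5877 g

n(AgNO3) = 0.02716 × 0.4698 = 0.01276 mol
Let x = n(KCl), y = n(KBr).
Titrant: 1x + 1y = 0.01276;  mass: 74.55x + 119.00y = 1.168
Solving, x = 7.883 × 10^-3 mol, y = 4.876 × 10^-3 mol
mass of KCl = 7.883 × 10^-3 × 74.55 = 0.5877 g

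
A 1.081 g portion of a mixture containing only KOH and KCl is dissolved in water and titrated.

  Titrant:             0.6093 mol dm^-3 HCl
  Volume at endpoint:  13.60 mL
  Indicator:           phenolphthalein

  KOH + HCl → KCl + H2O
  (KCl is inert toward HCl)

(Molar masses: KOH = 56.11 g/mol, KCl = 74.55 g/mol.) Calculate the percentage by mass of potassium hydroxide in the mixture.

n(HCl) = 0.01360 × 0.6093 = 8.286 × 10^-3 mol
Let x = n(KOH), y = n(KCl).
Titrant: 1x = 8.286 × 10^-3;  mass: 56.11x + 74.55y = 1.081
Solving, x = 8.286 × 10^-3 mol, y = 8.264 × 10^-3 mol
mass of KOH = 8.286 × 10^-3 × 56.11 = 0.4650 g
% KOH = 0.4650 / 1.081 × 100 = 43.01 %

43.01 %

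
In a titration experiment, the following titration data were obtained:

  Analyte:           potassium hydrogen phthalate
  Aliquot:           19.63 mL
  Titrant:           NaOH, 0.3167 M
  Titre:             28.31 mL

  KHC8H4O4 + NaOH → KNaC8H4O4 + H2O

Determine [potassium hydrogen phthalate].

0.4567 M

n(NaOH) = 0.02831 L × 0.3167 mol/L = 8.966 × 10^-3 mol
n(KHC8H4O4) = 8.966 × 10^-3 mol (1:1 mole ratio)
[KHC8H4O4] = 8.966 × 10^-3 mol / 0.01963 L = 0.4567 mol/L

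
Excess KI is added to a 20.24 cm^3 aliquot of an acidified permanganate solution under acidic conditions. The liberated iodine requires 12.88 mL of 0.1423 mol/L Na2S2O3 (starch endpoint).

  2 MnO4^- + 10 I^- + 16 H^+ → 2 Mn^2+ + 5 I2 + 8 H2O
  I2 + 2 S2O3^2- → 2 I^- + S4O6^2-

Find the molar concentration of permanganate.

0.01811 mol/L

n(S2O3^2-) = 0.01288 × 0.1423 = 1.833 × 10^-3 mol
n(I2) = n(S2O3^2-)/2 = 9.164 × 10^-4 mol
From the 2:5 ratio, n(MnO4^-) in the aliquot = 2/5 × 9.164 × 10^-4 = 3.666 × 10^-4 mol
[MnO4^-] = 3.666 × 10^-4 / 0.02024 = 0.01811 mol/L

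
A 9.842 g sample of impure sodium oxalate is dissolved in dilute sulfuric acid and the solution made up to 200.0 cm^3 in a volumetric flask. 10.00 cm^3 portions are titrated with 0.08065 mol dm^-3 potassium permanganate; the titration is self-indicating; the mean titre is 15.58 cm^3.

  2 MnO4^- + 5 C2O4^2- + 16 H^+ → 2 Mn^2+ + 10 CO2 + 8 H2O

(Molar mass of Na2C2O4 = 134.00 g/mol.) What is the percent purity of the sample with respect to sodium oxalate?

85.54 %

n(KMnO4) per titration = 0.01558 × 0.08065 = 1.257 × 10^-3 mol
From the 5:2 ratio, n(Na2C2O4) in each aliquot = 5/2 × 1.257 × 10^-3 = 3.141 × 10^-3 mol
n(Na2C2O4) in the whole flask = 3.141 × 10^-3 × 200.0/10.00 = 0.06283 mol
mass of Na2C2O4 = 0.06283 × 134.00 = 8.419 g
% Na2C2O4 = 8.419 / 9.842 × 100 = 85.54 %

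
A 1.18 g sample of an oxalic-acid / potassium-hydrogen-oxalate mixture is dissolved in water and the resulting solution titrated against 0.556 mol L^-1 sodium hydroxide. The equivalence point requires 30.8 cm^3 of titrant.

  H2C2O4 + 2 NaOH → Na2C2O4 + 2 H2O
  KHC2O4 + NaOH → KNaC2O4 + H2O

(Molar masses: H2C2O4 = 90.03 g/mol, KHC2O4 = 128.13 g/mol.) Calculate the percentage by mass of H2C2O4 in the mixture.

46.6 %

n(NaOH) = 0.0308 × 0.556 = 0.0171 mol
Let x = n(H2C2O4), y = n(KHC2O4).
Titrant: 2x + 1y = 0.0171;  mass: 90.03x + 128.13y = 1.18
Solving, x = 6.10 × 10^-3 mol, y = 4.92 × 10^-3 mol
mass of H2C2O4 = 6.10 × 10^-3 × 90.03 = 0.549 g
% H2C2O4 = 0.549 / 1.18 × 100 = 46.6 %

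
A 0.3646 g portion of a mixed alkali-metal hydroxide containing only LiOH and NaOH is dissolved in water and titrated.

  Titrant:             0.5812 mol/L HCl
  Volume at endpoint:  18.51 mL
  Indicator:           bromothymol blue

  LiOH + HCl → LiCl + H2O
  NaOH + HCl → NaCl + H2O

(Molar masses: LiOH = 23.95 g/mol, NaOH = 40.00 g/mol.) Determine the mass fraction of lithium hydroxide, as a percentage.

n(HCl) = 0.01851 × 0.5812 = 0.01076 mol
Let x = n(LiOH), y = n(NaOH).
Titrant: 1x + 1y = 0.01076;  mass: 23.95x + 40.00y = 0.3646
Solving, x = 4.095 × 10^-3 mol, y = 6.663 × 10^-3 mol
mass of LiOH = 4.095 × 10^-3 × 23.95 = 0.09807 g
% LiOH = 0.09807 / 0.3646 × 100 = 26.90 %

26.90 %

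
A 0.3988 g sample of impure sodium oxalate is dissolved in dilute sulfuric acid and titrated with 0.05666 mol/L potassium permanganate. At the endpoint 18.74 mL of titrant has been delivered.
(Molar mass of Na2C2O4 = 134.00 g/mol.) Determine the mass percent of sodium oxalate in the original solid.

89.19 %

2 MnO4^- + 5 C2O4^2- + 16 H^+ → 2 Mn^2+ + 10 CO2 + 8 H2O
n(KMnO4) = 0.01874 L × 0.05666 mol/L = 1.062 × 10^-3 mol
From the 5:2 ratio, n(Na2C2O4) = 5/2 × 1.062 × 10^-3 = 2.655 × 10^-3 mol
mass of Na2C2O4 = 2.655 × 10^-3 × 134.00 g/mol = 0.3557 g
% Na2C2O4 = 0.3557 / 0.3988 × 100 = 89.19 %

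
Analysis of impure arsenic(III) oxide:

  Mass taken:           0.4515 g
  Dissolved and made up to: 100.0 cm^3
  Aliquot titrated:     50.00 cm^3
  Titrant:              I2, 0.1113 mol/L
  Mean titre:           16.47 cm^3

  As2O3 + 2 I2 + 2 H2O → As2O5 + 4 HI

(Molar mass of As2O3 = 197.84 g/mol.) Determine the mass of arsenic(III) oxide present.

0.3627 g

n(I2) per titration = 0.01647 × 0.1113 = 1.833 × 10^-3 mol
From the 1:2 ratio, n(As2O3) in each aliquot = 1/2 × 1.833 × 10^-3 = 9.166 × 10^-4 mol
n(As2O3) in the whole flask = 9.166 × 10^-4 × 100.0/50.00 = 1.833 × 10^-3 mol
mass of As2O3 = 1.833 × 10^-3 × 197.84 = 0.3627 g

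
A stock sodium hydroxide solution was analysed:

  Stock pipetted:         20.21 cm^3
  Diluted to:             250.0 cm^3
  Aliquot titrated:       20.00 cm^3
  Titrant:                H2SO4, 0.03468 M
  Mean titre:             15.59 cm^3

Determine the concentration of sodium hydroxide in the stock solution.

0.6688 M

2 NaOH + H2SO4 → Na2SO4 + 2 H2O
n(H2SO4) = 0.01559 × 0.03468 = 5.407 × 10^-4 mol
From the 2:1 ratio, n(NaOH) in the aliquot = 2/1 × 5.407 × 10^-4 = 1.081 × 10^-3 mol
[NaOH]_dilute = 1.081 × 10^-3 / 0.02000 = 0.05407 mol/L
Dilution factor = 250.0 / 20.21 = 12.37
[NaOH]_stock = 0.05407 × 12.37 = 0.6688 mol/L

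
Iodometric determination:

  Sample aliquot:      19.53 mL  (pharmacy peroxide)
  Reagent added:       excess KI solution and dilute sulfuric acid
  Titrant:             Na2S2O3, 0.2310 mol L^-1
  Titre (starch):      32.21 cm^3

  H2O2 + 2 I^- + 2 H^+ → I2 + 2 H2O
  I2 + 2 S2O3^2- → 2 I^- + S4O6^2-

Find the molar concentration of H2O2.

n(S2O3^2-) = 0.03221 × 0.2310 = 7.441 × 10^-3 mol
n(I2) = n(S2O3^2-)/2 = 3.720 × 10^-3 mol
n(H2O2) in the aliquot = 3.720 × 10^-3 mol (1:1 ratio)
[H2O2] = 3.720 × 10^-3 / 0.01953 = 0.1905 mol/L

0.1905 mol/L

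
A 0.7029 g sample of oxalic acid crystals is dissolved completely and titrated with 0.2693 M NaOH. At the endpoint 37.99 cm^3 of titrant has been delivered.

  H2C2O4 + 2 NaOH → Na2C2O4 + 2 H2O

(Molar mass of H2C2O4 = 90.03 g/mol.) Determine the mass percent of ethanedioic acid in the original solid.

65.52 %

n(NaOH) = 0.03799 L × 0.2693 mol/L = 0.01023 mol
From the 1:2 ratio, n(H2C2O4) = 1/2 × 0.01023 = 5.115 × 10^-3 mol
mass of H2C2O4 = 5.115 × 10^-3 × 90.03 g/mol = 0.4605 g
% H2C2O4 = 0.4605 / 0.7029 × 100 = 65.52 %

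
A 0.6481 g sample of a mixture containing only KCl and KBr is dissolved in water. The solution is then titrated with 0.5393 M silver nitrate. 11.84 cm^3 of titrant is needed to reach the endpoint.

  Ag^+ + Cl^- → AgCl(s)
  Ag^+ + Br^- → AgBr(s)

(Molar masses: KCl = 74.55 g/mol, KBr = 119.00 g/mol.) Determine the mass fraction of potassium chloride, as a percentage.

n(AgNO3) = 0.01184 × 0.5393 = 6.385 × 10^-3 mol
Let x = n(KCl), y = n(KBr).
Titrant: 1x + 1y = 6.385 × 10^-3;  mass: 74.55x + 119.00y = 0.6481
Solving, x = 2.514 × 10^-3 mol, y = 3.871 × 10^-3 mol
mass of KCl = 2.514 × 10^-3 × 74.55 = 0.1874 g
% KCl = 0.1874 / 0.6481 × 100 = 28.92 %

28.92 %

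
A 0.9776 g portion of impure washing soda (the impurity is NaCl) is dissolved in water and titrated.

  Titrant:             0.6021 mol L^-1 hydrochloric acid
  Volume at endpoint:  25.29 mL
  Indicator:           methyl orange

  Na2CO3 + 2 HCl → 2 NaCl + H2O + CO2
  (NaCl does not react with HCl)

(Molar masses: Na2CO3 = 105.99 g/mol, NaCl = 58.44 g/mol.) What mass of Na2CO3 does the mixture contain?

0.8070 g

n(HCl) = 0.02529 × 0.6021 = 0.01523 mol
Let x = n(Na2CO3), y = n(NaCl).
Titrant: 2x = 0.01523;  mass: 105.99x + 58.44y = 0.9776
Solving, x = 7.614 × 10^-3 mol, y = 2.920 × 10^-3 mol
mass of Na2CO3 = 7.614 × 10^-3 × 105.99 = 0.8070 g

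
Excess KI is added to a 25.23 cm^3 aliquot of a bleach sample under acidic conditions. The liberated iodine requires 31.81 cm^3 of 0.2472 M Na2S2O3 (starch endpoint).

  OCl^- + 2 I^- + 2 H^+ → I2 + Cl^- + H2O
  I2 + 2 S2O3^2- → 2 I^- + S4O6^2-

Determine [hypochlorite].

n(S2O3^2-) = 0.03181 × 0.2472 = 7.863 × 10^-3 mol
n(I2) = n(S2O3^2-)/2 = 3.932 × 10^-3 mol
n(OCl^-) in the aliquot = 3.932 × 10^-3 mol (1:1 ratio)
[OCl^-] = 3.932 × 10^-3 / 0.02523 = 0.1558 mol/L

0.1558 M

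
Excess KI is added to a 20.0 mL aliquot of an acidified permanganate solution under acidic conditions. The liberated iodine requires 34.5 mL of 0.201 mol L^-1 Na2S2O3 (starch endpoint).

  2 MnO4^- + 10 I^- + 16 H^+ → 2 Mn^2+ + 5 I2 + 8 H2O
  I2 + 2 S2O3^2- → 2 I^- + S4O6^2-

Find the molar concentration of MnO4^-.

0.0693 mol/L

n(S2O3^2-) = 0.0345 × 0.201 = 6.93 × 10^-3 mol
n(I2) = n(S2O3^2-)/2 = 3.47 × 10^-3 mol
From the 2:5 ratio, n(MnO4^-) in the aliquot = 2/5 × 3.47 × 10^-3 = 1.39 × 10^-3 mol
[MnO4^-] = 1.39 × 10^-3 / 0.0200 = 0.0693 mol/L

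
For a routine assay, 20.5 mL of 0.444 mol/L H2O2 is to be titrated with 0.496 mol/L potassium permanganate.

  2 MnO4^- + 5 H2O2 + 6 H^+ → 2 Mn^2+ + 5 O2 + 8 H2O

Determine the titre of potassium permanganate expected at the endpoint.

7.34 mL

n(H2O2) = 0.0205 L × 0.444 mol/L = 9.10 × 10^-3 mol
From the 2:5 stoichiometry, n(KMnO4) = 2/5 × 9.10 × 10^-3 = 3.64 × 10^-3 mol
V(KMnO4) = 3.64 × 10^-3 mol / 0.496 mol/L = 0.00734 L = 7.34 mL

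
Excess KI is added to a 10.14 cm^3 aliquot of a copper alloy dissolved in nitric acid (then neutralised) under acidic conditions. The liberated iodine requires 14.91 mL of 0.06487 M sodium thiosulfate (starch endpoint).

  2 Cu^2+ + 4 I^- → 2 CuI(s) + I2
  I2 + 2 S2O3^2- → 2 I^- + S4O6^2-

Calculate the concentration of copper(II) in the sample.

0.09539 M

n(S2O3^2-) = 0.01491 × 0.06487 = 9.672 × 10^-4 mol
n(I2) = n(S2O3^2-)/2 = 4.836 × 10^-4 mol
From the 2:1 ratio, n(Cu2+) in the aliquot = 2/1 × 4.836 × 10^-4 = 9.672 × 10^-4 mol
[Cu2+] = 9.672 × 10^-4 / 0.01014 = 0.09539 mol/L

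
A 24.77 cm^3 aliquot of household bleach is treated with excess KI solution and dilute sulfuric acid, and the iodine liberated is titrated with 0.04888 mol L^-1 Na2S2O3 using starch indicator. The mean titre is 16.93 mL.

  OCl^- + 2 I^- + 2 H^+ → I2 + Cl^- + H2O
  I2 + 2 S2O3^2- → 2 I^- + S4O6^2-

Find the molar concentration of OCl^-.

0.01670 mol/L

n(S2O3^2-) = 0.01693 × 0.04888 = 8.275 × 10^-4 mol
n(I2) = n(S2O3^2-)/2 = 4.138 × 10^-4 mol
n(OCl^-) in the aliquot = 4.138 × 10^-4 mol (1:1 ratio)
[OCl^-] = 4.138 × 10^-4 / 0.02477 = 0.01670 mol/L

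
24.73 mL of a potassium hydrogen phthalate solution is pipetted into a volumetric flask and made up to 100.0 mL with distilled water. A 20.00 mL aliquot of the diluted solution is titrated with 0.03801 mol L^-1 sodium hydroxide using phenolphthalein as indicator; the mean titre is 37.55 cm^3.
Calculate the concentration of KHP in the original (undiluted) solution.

0.2886 mol/L

KHC8H4O4 + NaOH → KNaC8H4O4 + H2O
n(NaOH) = 0.03755 × 0.03801 = 1.427 × 10^-3 mol
n(KHC8H4O4) in the aliquot = 1.427 × 10^-3 mol (1:1 ratio)
[KHC8H4O4]_dilute = 1.427 × 10^-3 / 0.02000 = 0.07136 mol/L
Dilution factor = 100.0 / 24.73 = 4.044
[KHC8H4O4]_stock = 0.07136 × 4.044 = 0.2886 mol/L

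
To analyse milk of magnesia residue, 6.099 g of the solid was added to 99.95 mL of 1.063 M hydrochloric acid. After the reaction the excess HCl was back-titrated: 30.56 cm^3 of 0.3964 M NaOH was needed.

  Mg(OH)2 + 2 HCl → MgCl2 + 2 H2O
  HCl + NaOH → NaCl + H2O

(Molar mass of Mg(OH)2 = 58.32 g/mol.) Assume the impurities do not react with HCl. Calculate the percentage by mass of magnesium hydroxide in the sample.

45.01 %

n(HCl) added = 0.09995 × 1.063 = 0.1062 mol
n(NaOH) used in back-titration = 0.03056 × 0.3964 = 0.01211 mol
n(HCl) left over = 0.01211 mol (1:1 ratio)
n(HCl) consumed by analyte = 0.1062 − 0.01211 = 0.09413 mol
From the 1:2 ratio, n(Mg(OH)2) = 1/2 × 0.09413 = 0.04707 mol
mass of Mg(OH)2 = 0.04707 × 58.32 = 2.745 g
% Mg(OH)2 = 2.745 / 6.099 × 100 = 45.01 %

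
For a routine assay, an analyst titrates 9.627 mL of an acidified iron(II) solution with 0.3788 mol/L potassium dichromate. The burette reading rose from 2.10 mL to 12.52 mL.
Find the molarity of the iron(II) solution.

Cr2O7^2- + 6 Fe^2+ + 14 H^+ → 2 Cr^3+ + 6 Fe^3+ + 7 H2O
n(K2Cr2O7) = 0.01042 L × 0.3788 mol/L = 3.947 × 10^-3 mol
From the 6:1 mole ratio, n(Fe2+) = 6/1 × 3.947 × 10^-3 = 0.02368 mol
[Fe2+] = 0.02368 mol / 0.009627 L = 2.460 mol/L

2.460 mol/L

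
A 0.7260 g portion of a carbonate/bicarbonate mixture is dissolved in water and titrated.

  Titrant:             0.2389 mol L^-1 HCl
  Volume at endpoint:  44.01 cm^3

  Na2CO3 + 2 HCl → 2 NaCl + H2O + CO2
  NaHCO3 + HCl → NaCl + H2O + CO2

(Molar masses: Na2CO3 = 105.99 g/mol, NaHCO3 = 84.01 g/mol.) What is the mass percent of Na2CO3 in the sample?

37.02 %

n(HCl) = 0.04401 × 0.2389 = 0.01051 mol
Let x = n(Na2CO3), y = n(NaHCO3).
Titrant: 2x + 1y = 0.01051;  mass: 105.99x + 84.01y = 0.7260
Solving, x = 2.536 × 10^-3 mol, y = 5.443 × 10^-3 mol
mass of Na2CO3 = 2.536 × 10^-3 × 105.99 = 0.2687 g
% Na2CO3 = 0.2687 / 0.7260 × 100 = 37.02 %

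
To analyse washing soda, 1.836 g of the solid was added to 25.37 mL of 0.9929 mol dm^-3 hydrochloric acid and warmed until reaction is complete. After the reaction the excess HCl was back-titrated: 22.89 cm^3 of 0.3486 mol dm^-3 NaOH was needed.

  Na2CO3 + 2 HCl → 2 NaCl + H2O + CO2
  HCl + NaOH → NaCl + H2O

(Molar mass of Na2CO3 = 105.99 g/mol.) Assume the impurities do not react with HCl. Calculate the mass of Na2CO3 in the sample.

n(HCl) added = 0.02537 × 0.9929 = 0.02519 mol
n(NaOH) used in back-titration = 0.02289 × 0.3486 = 7.979 × 10^-3 mol
n(HCl) left over = 7.979 × 10^-3 mol (1:1 ratio)
n(HCl) consumed by analyte = 0.02519 − 7.979 × 10^-3 = 0.01721 mol
From the 1:2 ratio, n(Na2CO3) = 1/2 × 0.01721 = 8.605 × 10^-3 mol
mass of Na2CO3 = 8.605 × 10^-3 × 105.99 = 0.9121 g

0.9121 g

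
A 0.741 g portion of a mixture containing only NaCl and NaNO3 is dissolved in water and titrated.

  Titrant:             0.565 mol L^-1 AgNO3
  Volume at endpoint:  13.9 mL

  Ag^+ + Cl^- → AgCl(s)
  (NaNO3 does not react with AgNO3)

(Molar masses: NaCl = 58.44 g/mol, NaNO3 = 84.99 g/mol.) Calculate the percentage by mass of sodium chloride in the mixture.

n(AgNO3) = 0.0139 × 0.565 = 7.85 × 10^-3 mol
Let x = n(NaCl), y = n(NaNO3).
Titrant: 1x = 7.85 × 10^-3;  mass: 58.44x + 84.99y = 0.741
Solving, x = 7.85 × 10^-3 mol, y = 3.32 × 10^-3 mol
mass of NaCl = 7.85 × 10^-3 × 58.44 = 0.459 g
% NaCl = 0.459 / 0.741 × 100 = 61.9 %

61.9 %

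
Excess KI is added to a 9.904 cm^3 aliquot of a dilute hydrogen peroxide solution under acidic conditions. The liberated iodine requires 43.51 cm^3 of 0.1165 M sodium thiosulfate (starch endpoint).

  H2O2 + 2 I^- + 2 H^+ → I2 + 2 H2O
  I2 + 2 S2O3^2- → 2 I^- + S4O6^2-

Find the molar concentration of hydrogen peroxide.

0.2559 M

n(S2O3^2-) = 0.04351 × 0.1165 = 5.069 × 10^-3 mol
n(I2) = n(S2O3^2-)/2 = 2.534 × 10^-3 mol
n(H2O2) in the aliquot = 2.534 × 10^-3 mol (1:1 ratio)
[H2O2] = 2.534 × 10^-3 / 0.009904 = 0.2559 mol/L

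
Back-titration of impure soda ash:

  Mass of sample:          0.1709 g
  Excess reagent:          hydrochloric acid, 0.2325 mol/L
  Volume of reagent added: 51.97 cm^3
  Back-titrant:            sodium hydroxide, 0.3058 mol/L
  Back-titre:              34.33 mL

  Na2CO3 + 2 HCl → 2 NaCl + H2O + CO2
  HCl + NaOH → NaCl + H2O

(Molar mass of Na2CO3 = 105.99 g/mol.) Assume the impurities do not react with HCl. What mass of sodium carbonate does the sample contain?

n(HCl) added = 0.05197 × 0.2325 = 0.01208 mol
n(NaOH) used in back-titration = 0.03433 × 0.3058 = 0.01050 mol
n(HCl) left over = 0.01050 mol (1:1 ratio)
n(HCl) consumed by analyte = 0.01208 − 0.01050 = 1.585 × 10^-3 mol
From the 1:2 ratio, n(Na2CO3) = 1/2 × 1.585 × 10^-3 = 7.925 × 10^-4 mol
mass of Na2CO3 = 7.925 × 10^-4 × 105.99 = 0.08399 g

0.08399 g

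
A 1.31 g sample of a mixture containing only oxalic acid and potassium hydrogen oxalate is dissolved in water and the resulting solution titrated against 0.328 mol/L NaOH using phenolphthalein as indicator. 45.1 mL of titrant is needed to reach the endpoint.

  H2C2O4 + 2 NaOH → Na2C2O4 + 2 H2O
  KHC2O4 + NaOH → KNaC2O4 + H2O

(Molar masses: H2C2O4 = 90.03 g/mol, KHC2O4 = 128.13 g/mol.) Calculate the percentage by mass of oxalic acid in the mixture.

24.2 %

n(NaOH) = 0.0451 × 0.328 = 0.0148 mol
Let x = n(H2C2O4), y = n(KHC2O4).
Titrant: 2x + 1y = 0.0148;  mass: 90.03x + 128.13y = 1.31
Solving, x = 3.52 × 10^-3 mol, y = 7.75 × 10^-3 mol
mass of H2C2O4 = 3.52 × 10^-3 × 90.03 = 0.317 g
% H2C2O4 = 0.317 / 1.31 × 100 = 24.2 %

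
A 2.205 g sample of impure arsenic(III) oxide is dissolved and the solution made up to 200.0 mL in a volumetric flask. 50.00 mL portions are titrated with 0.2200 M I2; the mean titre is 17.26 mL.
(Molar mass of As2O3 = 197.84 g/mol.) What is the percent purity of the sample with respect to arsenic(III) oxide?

68.14 %

As2O3 + 2 I2 + 2 H2O → As2O5 + 4 HI
n(I2) per titration = 0.01726 × 0.2200 = 3.797 × 10^-3 mol
From the 1:2 ratio, n(As2O3) in each aliquot = 1/2 × 3.797 × 10^-3 = 1.899 × 10^-3 mol
n(As2O3) in the whole flask = 1.899 × 10^-3 × 200.0/50.00 = 7.594 × 10^-3 mol
mass of As2O3 = 7.594 × 10^-3 × 197.84 = 1.502 g
% As2O3 = 1.502 / 2.205 × 100 = 68.14 %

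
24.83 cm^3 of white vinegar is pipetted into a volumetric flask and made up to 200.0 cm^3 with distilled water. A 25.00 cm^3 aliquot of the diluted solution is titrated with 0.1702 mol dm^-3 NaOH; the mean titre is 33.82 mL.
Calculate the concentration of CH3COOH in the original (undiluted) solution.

1.855 mol/L

CH3COOH + NaOH → CH3COONa + H2O
n(NaOH) = 0.03382 × 0.1702 = 5.756 × 10^-3 mol
n(CH3COOH) in the aliquot = 5.756 × 10^-3 mol (1:1 ratio)
[CH3COOH]_dilute = 5.756 × 10^-3 / 0.02500 = 0.2302 mol/L
Dilution factor = 200.0 / 24.83 = 8.055
[CH3COOH]_stock = 0.2302 × 8.055 = 1.855 mol/L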